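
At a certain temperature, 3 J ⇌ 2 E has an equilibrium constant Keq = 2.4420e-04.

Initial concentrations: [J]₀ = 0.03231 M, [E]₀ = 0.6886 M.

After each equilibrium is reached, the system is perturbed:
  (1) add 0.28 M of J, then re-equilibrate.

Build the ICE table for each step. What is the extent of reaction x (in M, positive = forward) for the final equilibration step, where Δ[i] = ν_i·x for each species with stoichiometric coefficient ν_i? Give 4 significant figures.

x = 0.003425 M

Q₀ = 1.4058e+04 vs Keq = 2.4420e-04 ⇒ Q>K, reverse
Step 1:
                    J           E
  I           0.03231      0.6886
  C             1.008      -0.672
  E              1.04     0.01658
  solve Keq expr → x = -0.336; check Q = 2.4420e-04
Then add 0.28 M of J.
Step 2:
                    J           E
  I              1.32     0.01658
  C          -0.01028     0.00685
  E              1.31     0.02343
  solve Keq expr → x = 0.003425; check Q = 2.4420e-04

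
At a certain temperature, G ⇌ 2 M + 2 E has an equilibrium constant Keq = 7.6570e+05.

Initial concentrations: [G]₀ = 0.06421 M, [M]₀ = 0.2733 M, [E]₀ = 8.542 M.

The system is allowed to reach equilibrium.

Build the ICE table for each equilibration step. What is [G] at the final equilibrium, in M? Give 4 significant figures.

[G]_eq = 1.5842e-05 M

Q₀ = 84.88 vs Keq = 7.6570e+05 ⇒ Q<K, forward
Step 1:
                    G           M           E
  init        0.06421      0.2733       8.542
  Δ          -0.06419      0.1284      0.1284
  eq       1.5842e-05      0.4017        8.67
  solve Keq expr → x = 0.06419; check Q = 7.6570e+05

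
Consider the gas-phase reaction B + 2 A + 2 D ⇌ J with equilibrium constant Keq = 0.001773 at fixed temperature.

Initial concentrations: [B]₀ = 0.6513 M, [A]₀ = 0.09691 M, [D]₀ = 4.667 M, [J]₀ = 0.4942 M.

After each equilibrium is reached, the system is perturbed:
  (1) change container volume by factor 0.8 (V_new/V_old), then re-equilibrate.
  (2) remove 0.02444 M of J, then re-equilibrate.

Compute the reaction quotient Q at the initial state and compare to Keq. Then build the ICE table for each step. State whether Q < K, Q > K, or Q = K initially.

Q₀ = 3.709; Q > K (proceeds reverse)

Q₀ = 3.709 vs Keq = 0.001773 ⇒ Q>K, reverse
Step 1:
                    B           A           D           J
  Initial      0.6513     0.09691       4.667      0.4942
  Change        0.438       0.876       0.876      -0.438
  Equil         1.089       0.973       5.543     0.05618
  solve Keq expr → x = -0.438; check Q = 0.001773
Then change container volume by factor 0.8 (V_new/V_old).
Step 2:
                    B           A           D           J
  Initial       1.362       1.216       6.929     0.07022
  Change     -0.05899      -0.118      -0.118     0.05899
  Equil         1.303       1.098       6.811      0.1292
  solve Keq expr → x = 0.05899; check Q = 0.001773
Then remove 0.02444 M of J.
Step 3:
                    B           A           D           J
  Initial       1.303       1.098       6.811      0.1048
  Change       -0.015    -0.03001    -0.03001       0.015
  Equil         1.288       1.068       6.781      0.1198
  solve Keq expr → x = 0.015; check Q = 0.001773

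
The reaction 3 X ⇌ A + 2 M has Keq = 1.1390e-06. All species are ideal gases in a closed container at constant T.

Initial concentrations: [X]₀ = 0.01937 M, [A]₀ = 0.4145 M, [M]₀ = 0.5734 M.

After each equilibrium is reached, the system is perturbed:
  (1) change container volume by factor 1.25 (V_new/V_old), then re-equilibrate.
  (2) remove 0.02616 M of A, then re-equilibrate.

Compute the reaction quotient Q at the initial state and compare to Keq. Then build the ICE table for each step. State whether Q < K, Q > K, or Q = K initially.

Q₀ = 1.8752e+04 vs Keq = 1.1390e-06 ⇒ Q>K, reverse
Step 1:
                    X           A           M
  I           0.01937      0.4145      0.5734
  C            0.8564     -0.2855      -0.571
  E            0.8758       0.129    0.002435
  solve Keq expr → x = -0.2855; check Q = 1.1390e-06
Then change container volume by factor 1.25 (V_new/V_old).
Step 2:
                    X           A           M
  I            0.7007      0.1032    0.001948
  C                 0           0           0
  E            0.7007      0.1032    0.001948
  solve Keq expr → x = 0; check Q = 1.1390e-06
Then remove 0.02616 M of A.
Step 3:
                    X           A           M
  I            0.7007     0.07705    0.001948
  C       -4.5330e-04  1.5110e-04  3.0220e-04
  E            0.7002     0.07721     0.00225
  solve Keq expr → x = 1.5110e-04; check Q = 1.1390e-06

Q₀ = 1.8752e+04; Q > K (proceeds reverse)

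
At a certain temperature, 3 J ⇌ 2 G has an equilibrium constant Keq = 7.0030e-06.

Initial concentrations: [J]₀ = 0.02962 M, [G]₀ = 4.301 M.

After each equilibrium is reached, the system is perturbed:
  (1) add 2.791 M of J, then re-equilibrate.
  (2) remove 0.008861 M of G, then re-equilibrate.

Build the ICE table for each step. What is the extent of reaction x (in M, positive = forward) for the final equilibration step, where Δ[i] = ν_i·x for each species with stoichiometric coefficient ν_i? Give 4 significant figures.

x = 0.004352 M

Q₀ = 7.1184e+05 vs Keq = 7.0030e-06 ⇒ Q>K, reverse
Step 1:
                   J          G
  init       0.02962      4.301
  Δ            6.387     -4.258
  eq           6.417    0.04301
  solve Keq expr → x = -2.129; check Q = 7.0030e-06
Then add 2.791 M of J.
Step 2:
                   J          G
  init         9.208    0.04301
  Δ         -0.04556    0.03038
  eq           9.162    0.07339
  solve Keq expr → x = 0.01519; check Q = 7.0030e-06
Then remove 0.008861 M of G.
Step 3:
                   J          G
  init         9.162    0.06453
  Δ         -0.01306   0.008704
  eq           9.149    0.07323
  solve Keq expr → x = 0.004352; check Q = 7.0030e-06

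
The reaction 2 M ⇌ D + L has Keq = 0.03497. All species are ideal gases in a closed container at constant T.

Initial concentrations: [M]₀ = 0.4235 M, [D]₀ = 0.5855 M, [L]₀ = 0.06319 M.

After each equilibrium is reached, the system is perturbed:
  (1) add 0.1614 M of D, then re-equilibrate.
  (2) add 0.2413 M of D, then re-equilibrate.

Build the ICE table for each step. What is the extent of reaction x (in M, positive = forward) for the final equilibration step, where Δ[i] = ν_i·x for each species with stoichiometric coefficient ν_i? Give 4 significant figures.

x = -0.00323 M

Q₀ = 0.2063 vs Keq = 0.03497 ⇒ Q>K, reverse
Step 1:
                  M         D         L
  init       0.4235    0.5855   0.06319
  Δ         0.09194  -0.04597  -0.04597
  eq         0.5154    0.5395   0.01722
  solve Keq expr → x = -0.04597; check Q = 0.03497
Then add 0.1614 M of D.
Step 2:
                  M         D         L
  init       0.5154    0.7009   0.01722
  Δ        0.007061 -0.003531 -0.003531
  eq         0.5225    0.6974   0.01369
  solve Keq expr → x = -0.003531; check Q = 0.03497
Then add 0.2413 M of D.
Step 3:
                  M         D         L
  init       0.5225    0.9387   0.01369
  Δ         0.00646  -0.00323  -0.00323
  eq          0.529    0.9355   0.01046
  solve Keq expr → x = -0.00323; check Q = 0.03497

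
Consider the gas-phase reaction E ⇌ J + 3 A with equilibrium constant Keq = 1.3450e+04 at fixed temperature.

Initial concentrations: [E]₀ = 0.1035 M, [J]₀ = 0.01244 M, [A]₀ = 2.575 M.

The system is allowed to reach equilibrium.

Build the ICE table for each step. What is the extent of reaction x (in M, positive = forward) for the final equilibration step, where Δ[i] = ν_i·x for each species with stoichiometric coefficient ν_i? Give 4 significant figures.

x = 0.1033 M

Q₀ = 2.052 vs Keq = 1.3450e+04 ⇒ Q<K, forward
Step 1:
                  E         J         A
  I          0.1035   0.01244     2.575
  C         -0.1033    0.1033    0.3099
  E       2.0659e-04    0.1157     2.885
  solve Keq expr → x = 0.1033; check Q = 1.3450e+04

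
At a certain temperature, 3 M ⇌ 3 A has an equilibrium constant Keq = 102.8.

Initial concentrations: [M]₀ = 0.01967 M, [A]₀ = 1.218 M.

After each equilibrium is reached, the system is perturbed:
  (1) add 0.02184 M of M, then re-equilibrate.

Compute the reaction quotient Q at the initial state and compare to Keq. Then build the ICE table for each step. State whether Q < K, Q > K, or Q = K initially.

Q₀ = 2.3743e+05 vs Keq = 102.8 ⇒ Q>K, reverse
Step 1:
                  M         A
  I         0.01967     1.218
  C          0.1981   -0.1981
  E          0.2177      1.02
  solve Keq expr → x = -0.06602; check Q = 102.8
Then add 0.02184 M of M.
Step 2:
                  M         A
  I          0.2396      1.02
  C          -0.018     0.018
  E          0.2216     1.038
  solve Keq expr → x = 0.005999; check Q = 102.8

Q₀ = 2.3743e+05; Q > K (proceeds reverse)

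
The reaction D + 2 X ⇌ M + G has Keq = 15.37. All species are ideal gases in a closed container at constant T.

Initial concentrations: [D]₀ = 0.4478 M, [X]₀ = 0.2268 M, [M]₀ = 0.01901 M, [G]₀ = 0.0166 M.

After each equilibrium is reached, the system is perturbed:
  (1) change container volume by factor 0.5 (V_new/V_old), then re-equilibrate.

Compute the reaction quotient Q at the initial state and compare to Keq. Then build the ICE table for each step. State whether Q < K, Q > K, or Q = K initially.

Q₀ = 0.0137; Q < K (proceeds forward)

Q₀ = 0.0137 vs Keq = 15.37 ⇒ Q<K, forward
Step 1:
                    D           X           M           G
  init         0.4478      0.2268     0.01901      0.0166
  Δ          -0.09033     -0.1807     0.09033     0.09033
  eq           0.3575     0.04613      0.1093      0.1069
  solve Keq expr → x = 0.09033; check Q = 15.37
Then change container volume by factor 0.5 (V_new/V_old).
Step 2:
                    D           X           M           G
  init         0.7149     0.09226      0.2187      0.2139
  Δ           -0.0115      -0.023      0.0115      0.0115
  eq           0.7034     0.06927      0.2302      0.2254
  solve Keq expr → x = 0.0115; check Q = 15.37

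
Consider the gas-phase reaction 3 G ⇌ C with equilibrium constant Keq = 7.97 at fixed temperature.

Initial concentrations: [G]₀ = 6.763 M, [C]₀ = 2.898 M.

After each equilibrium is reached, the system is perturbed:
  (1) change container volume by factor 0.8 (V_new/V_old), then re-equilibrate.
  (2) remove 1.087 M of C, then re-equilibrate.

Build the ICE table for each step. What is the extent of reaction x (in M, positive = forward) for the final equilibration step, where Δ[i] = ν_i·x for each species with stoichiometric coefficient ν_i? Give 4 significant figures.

Q₀ = 0.009369 vs Keq = 7.97 ⇒ Q<K, forward
Step 1:
                    G           C
  Initial       6.763       2.898
  Change       -5.914       1.971
  Equil        0.8485       4.869
  solve Keq expr → x = 1.971; check Q = 7.97
Then change container volume by factor 0.8 (V_new/V_old).
Step 2:
                    G           C
  Initial       1.061       6.087
  Change      -0.1442     0.04807
  Equil        0.9165       6.135
  solve Keq expr → x = 0.04807; check Q = 7.97
Then remove 1.087 M of C.
Step 3:
                    G           C
  Initial      0.9165       5.048
  Change     -0.05661     0.01887
  Equil        0.8599       5.067
  solve Keq expr → x = 0.01887; check Q = 7.97

x = 0.01887 M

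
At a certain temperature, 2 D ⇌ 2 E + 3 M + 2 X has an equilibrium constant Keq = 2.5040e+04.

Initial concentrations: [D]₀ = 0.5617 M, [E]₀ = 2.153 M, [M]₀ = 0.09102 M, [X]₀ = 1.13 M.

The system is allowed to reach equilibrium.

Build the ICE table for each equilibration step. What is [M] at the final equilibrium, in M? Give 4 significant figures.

[M]_eq = 0.8974 M

Q₀ = 0.01415 vs Keq = 2.5040e+04 ⇒ Q<K, forward
Step 1:
                   D          E          M          X
  I           0.5617      2.153    0.09102       1.13
  C          -0.5376     0.5376     0.8064     0.5376
  E          0.02411      2.691     0.8974      1.668
  solve Keq expr → x = 0.2688; check Q = 2.5040e+04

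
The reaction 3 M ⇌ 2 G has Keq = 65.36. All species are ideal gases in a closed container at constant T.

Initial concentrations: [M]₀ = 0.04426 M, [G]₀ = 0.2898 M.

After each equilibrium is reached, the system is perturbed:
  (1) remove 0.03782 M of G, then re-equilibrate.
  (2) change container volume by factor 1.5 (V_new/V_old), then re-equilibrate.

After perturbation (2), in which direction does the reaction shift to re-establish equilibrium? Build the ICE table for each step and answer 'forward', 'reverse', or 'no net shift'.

Direction: reverse

Q₀ = 968.6 vs Keq = 65.36 ⇒ Q>K, reverse
Step 1:
                    M           G
  Initial     0.04426      0.2898
  Change      0.05507    -0.03671
  Equil       0.09933      0.2531
  solve Keq expr → x = -0.01836; check Q = 65.36
Then remove 0.03782 M of G.
Step 2:
                    M           G
  Initial     0.09933      0.2153
  Change    -0.008586    0.005724
  Equil       0.09074       0.221
  solve Keq expr → x = 0.002862; check Q = 65.36
Then change container volume by factor 1.5 (V_new/V_old).
Step 3:
                    M           G
  Initial      0.0605      0.1473
  Change     0.007235   -0.004823
  Equil       0.06773      0.1425
  solve Keq expr → x = -0.002412; check Q = 65.36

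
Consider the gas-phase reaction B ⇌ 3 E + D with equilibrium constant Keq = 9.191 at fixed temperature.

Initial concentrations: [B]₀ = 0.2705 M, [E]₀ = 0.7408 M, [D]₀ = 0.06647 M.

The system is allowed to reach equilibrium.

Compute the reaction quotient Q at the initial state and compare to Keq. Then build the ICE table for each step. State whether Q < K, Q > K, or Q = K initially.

Q₀ = 0.0999; Q < K (proceeds forward)

Q₀ = 0.0999 vs Keq = 9.191 ⇒ Q<K, forward
Step 1:
                    B           E           D
  I            0.2705      0.7408     0.06647
  C           -0.2004      0.6011      0.2004
  E           0.07014       1.342      0.2668
  solve Keq expr → x = 0.2004; check Q = 9.191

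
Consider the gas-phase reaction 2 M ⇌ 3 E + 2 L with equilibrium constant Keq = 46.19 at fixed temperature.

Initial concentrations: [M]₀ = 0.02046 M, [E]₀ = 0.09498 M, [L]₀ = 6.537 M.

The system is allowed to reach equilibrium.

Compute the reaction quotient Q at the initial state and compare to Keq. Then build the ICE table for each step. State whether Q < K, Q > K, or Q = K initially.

Q₀ = 87.47 vs Keq = 46.19 ⇒ Q>K, reverse
Step 1:
                   M          E          L
  I          0.02046    0.09498      6.537
  C          0.00464   -0.00696   -0.00464
  E           0.0251    0.08802      6.532
  solve Keq expr → x = -0.00232; check Q = 46.19

Q₀ = 87.47; Q > K (proceeds reverse)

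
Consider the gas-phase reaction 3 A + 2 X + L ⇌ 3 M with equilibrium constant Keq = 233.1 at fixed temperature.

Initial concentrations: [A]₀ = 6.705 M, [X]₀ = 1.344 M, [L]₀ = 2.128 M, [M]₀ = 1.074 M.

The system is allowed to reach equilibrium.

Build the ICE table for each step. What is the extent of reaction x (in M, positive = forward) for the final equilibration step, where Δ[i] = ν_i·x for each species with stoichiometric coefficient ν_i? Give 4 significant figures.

Q₀ = 0.001069 vs Keq = 233.1 ⇒ Q<K, forward
Step 1:
                  A         X         L         M
  I           6.705     1.344     2.128     1.074
  C          -1.974    -1.316    -0.658     1.974
  E           4.731   0.02794      1.47     3.048
  solve Keq expr → x = 0.658; check Q = 233.1

x = 0.658 M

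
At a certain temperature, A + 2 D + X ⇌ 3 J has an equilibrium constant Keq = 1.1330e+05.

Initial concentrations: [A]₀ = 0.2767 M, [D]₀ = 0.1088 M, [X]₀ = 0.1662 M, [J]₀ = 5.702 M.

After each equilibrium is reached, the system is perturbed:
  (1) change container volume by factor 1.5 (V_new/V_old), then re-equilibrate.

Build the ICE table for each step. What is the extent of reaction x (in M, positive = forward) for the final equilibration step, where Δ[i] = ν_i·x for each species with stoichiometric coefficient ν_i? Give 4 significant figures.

Q₀ = 3.4055e+05 vs Keq = 1.1330e+05 ⇒ Q>K, reverse
Step 1:
                    A           D           X           J
  I            0.2767      0.1088      0.1662       5.702
  C           0.02723     0.05446     0.02723    -0.08169
  E            0.3039      0.1633      0.1934        5.62
  solve Keq expr → x = -0.02723; check Q = 1.1330e+05
Then change container volume by factor 1.5 (V_new/V_old).
Step 2:
                    A           D           X           J
  I            0.2026      0.1088       0.129       3.747
  C          0.008279     0.01656    0.008279    -0.02484
  E            0.2109      0.1254      0.1372       3.722
  solve Keq expr → x = -0.008279; check Q = 1.1330e+05

x = -0.008279 M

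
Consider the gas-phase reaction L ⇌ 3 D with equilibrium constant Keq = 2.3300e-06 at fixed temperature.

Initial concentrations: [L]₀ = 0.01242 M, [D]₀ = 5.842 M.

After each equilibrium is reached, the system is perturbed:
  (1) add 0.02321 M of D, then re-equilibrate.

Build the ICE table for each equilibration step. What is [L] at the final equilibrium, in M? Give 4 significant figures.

[L]_eq = 1.962 M

Q₀ = 1.6053e+04 vs Keq = 2.3300e-06 ⇒ Q>K, reverse
Step 1:
                    L           D
  Initial     0.01242       5.842
  Change        1.942      -5.825
  Equil         1.954     0.01657
  solve Keq expr → x = -1.942; check Q = 2.3300e-06
Then add 0.02321 M of D.
Step 2:
                    L           D
  Initial       1.954     0.03978
  Change     0.007729    -0.02319
  Equil         1.962      0.0166
  solve Keq expr → x = -0.007729; check Q = 2.3300e-06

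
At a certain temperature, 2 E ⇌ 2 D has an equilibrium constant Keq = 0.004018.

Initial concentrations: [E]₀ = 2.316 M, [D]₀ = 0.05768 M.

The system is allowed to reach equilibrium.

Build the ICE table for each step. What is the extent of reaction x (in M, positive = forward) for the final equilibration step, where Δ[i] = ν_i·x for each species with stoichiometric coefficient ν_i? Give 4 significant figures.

Q₀ = 6.2026e-04 vs Keq = 0.004018 ⇒ Q<K, forward
Step 1:
                   E          D
  Initial      2.316    0.05768
  Change    -0.08381    0.08381
  Equil        2.232     0.1415
  solve Keq expr → x = 0.04191; check Q = 0.004018

x = 0.04191 M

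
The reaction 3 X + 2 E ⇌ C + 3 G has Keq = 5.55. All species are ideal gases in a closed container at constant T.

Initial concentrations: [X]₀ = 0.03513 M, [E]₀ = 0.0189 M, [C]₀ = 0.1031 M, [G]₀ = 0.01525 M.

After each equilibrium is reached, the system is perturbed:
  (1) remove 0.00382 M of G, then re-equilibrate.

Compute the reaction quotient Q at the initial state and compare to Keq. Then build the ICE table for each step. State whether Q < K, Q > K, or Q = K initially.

Q₀ = 23.61 vs Keq = 5.55 ⇒ Q>K, reverse
Step 1:
                    X           E           C           G
  Initial     0.03513      0.0189      0.1031     0.01525
  Change      0.00384     0.00256    -0.00128    -0.00384
  Equil       0.03897     0.02146      0.1018     0.01141
  solve Keq expr → x = -0.00128; check Q = 5.55
Then remove 0.00382 M of G.
Step 2:
                    X           E           C           G
  Initial     0.03897     0.02146      0.1018     0.00759
  Change      -0.0025   -0.001667  8.3339e-04      0.0025
  Equil       0.03647     0.01979      0.1027     0.01009
  solve Keq expr → x = 8.3339e-04; check Q = 5.55

Q₀ = 23.61; Q > K (proceeds reverse)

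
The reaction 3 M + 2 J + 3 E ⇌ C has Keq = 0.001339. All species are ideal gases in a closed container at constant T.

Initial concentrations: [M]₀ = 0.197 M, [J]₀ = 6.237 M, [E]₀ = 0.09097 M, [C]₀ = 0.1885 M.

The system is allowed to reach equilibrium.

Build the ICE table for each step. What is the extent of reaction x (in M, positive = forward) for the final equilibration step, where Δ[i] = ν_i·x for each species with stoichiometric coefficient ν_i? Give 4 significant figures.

Q₀ = 841.9 vs Keq = 0.001339 ⇒ Q>K, reverse
Step 1:
                  M         J         E         C
  I           0.197     6.237   0.09097    0.1885
  C          0.5468    0.3645    0.5468   -0.1823
  E          0.7438     6.602    0.6378   0.00623
  solve Keq expr → x = -0.1823; check Q = 0.001339

x = -0.1823 M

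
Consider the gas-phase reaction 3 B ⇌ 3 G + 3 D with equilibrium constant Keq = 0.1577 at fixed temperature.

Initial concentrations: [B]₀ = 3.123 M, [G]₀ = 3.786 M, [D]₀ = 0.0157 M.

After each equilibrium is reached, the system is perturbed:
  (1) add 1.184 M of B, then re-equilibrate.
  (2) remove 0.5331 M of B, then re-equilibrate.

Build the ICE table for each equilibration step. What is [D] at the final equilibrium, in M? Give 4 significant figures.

[D]_eq = 0.4317 M

Q₀ = 6.8949e-06 vs Keq = 0.1577 ⇒ Q<K, forward
Step 1:
                   B          G          D
  init         3.123      3.786     0.0157
  Δ          -0.3471     0.3471     0.3471
  eq           2.776      4.133     0.3628
  solve Keq expr → x = 0.1157; check Q = 0.1577
Then add 1.184 M of B.
Step 2:
                   B          G          D
  init          3.96      4.133     0.3628
  Δ           -0.124      0.124      0.124
  eq           3.836      4.257     0.4868
  solve Keq expr → x = 0.04132; check Q = 0.1577
Then remove 0.5331 M of B.
Step 3:
                   B          G          D
  init         3.303      4.257     0.4868
  Δ          0.05508   -0.05508   -0.05508
  eq           3.358      4.202     0.4317
  solve Keq expr → x = -0.01836; check Q = 0.1577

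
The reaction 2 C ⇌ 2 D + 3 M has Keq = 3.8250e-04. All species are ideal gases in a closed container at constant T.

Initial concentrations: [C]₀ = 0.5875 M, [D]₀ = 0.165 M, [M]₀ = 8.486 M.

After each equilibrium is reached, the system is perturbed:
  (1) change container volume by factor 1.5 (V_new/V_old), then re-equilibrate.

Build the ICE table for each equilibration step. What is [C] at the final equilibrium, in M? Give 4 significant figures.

Q₀ = 48.2 vs Keq = 3.8250e-04 ⇒ Q>K, reverse
Step 1:
                   C          D          M
  init        0.5875      0.165      8.486
  Δ           0.1644    -0.1644    -0.2466
  eq          0.7519 6.2175e-04      8.239
  solve Keq expr → x = -0.08219; check Q = 3.8250e-04
Then change container volume by factor 1.5 (V_new/V_old).
Step 2:
                   C          D          M
  init        0.5013 4.1450e-04      5.493
  Δ       -3.4635e-04 3.4635e-04 5.1953e-04
  eq          0.5009 7.6085e-04      5.493
  solve Keq expr → x = 1.7318e-04; check Q = 3.8250e-04

[C]_eq = 0.5009 M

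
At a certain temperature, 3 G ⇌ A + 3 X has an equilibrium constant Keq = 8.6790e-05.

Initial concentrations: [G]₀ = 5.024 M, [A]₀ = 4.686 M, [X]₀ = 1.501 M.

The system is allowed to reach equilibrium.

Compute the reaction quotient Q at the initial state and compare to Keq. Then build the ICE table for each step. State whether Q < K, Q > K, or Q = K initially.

Q₀ = 0.125; Q > K (proceeds reverse)

Q₀ = 0.125 vs Keq = 8.6790e-05 ⇒ Q>K, reverse
Step 1:
                  G         A         X
  init        5.024     4.686     1.501
  Δ           1.327   -0.4424    -1.327
  eq          6.351     4.244    0.1737
  solve Keq expr → x = -0.4424; check Q = 8.6790e-05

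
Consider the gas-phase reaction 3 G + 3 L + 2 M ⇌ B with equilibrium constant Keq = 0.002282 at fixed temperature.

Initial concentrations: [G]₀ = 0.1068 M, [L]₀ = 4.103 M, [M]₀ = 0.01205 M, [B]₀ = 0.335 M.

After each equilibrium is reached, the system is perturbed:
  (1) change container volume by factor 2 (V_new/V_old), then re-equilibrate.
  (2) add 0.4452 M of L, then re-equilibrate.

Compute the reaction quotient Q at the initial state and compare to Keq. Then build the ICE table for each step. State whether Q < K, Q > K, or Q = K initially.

Q₀ = 2.7419e+04; Q > K (proceeds reverse)

Q₀ = 2.7419e+04 vs Keq = 0.002282 ⇒ Q>K, reverse
Step 1:
                   G          L          M          B
  I           0.1068      4.103    0.01205      0.335
  C            0.812      0.812     0.5413    -0.2707
  E           0.9188      4.915     0.5534    0.06434
  solve Keq expr → x = -0.2707; check Q = 0.002282
Then change container volume by factor 2 (V_new/V_old).
Step 2:
                   G          L          M          B
  I           0.4594      2.457     0.2767    0.03217
  C          0.09429    0.09429    0.06286   -0.03143
  E           0.5537      2.552     0.3395 7.4198e-04
  solve Keq expr → x = -0.03143; check Q = 0.002282
Then add 0.4452 M of L.
Step 3:
                   G          L          M          B
  I           0.5537      2.997     0.3395 7.4198e-04
  C        -0.001331  -0.001331 -8.8718e-04 4.4359e-04
  E           0.5523      2.996     0.3387   0.001186
  solve Keq expr → x = 4.4359e-04; check Q = 0.002282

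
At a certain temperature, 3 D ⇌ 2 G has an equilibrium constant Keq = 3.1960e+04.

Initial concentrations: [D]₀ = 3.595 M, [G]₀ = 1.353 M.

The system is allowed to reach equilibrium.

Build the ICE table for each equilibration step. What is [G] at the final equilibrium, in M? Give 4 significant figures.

[G]_eq = 3.699 M

Q₀ = 0.0394 vs Keq = 3.1960e+04 ⇒ Q<K, forward
Step 1:
                   D          G
  I            3.595      1.353
  C            -3.52      2.346
  E          0.07537      3.699
  solve Keq expr → x = 1.173; check Q = 3.1960e+04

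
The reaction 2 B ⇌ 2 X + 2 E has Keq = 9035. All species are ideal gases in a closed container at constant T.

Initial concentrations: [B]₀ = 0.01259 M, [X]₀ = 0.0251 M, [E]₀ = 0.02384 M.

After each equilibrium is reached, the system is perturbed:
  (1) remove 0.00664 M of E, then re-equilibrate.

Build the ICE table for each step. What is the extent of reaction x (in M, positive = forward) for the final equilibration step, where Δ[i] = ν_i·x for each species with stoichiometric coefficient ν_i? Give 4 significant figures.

Q₀ = 0.002259 vs Keq = 9035 ⇒ Q<K, forward
Step 1:
                    B           X           E
  init        0.01259      0.0251     0.02384
  Δ          -0.01258     0.01258     0.01258
  eq       1.4434e-05     0.03768     0.03642
  solve Keq expr → x = 0.006288; check Q = 9035
Then remove 0.00664 M of E.
Step 2:
                    B           X           E
  init     1.4434e-05     0.03768     0.02978
  Δ       -2.6300e-06  2.6300e-06  2.6300e-06
  eq       1.1804e-05     0.03768     0.02978
  solve Keq expr → x = 1.3150e-06; check Q = 9035

x = 1.3150e-06 M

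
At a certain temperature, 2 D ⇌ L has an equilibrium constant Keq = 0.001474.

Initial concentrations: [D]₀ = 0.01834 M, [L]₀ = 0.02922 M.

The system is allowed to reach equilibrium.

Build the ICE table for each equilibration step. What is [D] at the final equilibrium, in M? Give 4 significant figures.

Q₀ = 86.87 vs Keq = 0.001474 ⇒ Q>K, reverse
Step 1:
                    D           L
  init        0.01834     0.02922
  Δ           0.05842    -0.02921
  eq          0.07676  8.6855e-06
  solve Keq expr → x = -0.02921; check Q = 0.001474

[D]_eq = 0.07676 M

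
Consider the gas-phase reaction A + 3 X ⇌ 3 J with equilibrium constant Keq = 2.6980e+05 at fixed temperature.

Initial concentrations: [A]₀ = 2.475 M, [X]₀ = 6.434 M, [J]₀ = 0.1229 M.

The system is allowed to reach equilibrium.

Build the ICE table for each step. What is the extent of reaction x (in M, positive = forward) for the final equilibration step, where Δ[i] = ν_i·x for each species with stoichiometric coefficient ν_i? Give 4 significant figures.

x = 2.099 M

Q₀ = 2.8160e-06 vs Keq = 2.6980e+05 ⇒ Q<K, forward
Step 1:
                  A         X         J
  I           2.475     6.434    0.1229
  C          -2.099    -6.296     6.296
  E          0.3762    0.1376     6.419
  solve Keq expr → x = 2.099; check Q = 2.6980e+05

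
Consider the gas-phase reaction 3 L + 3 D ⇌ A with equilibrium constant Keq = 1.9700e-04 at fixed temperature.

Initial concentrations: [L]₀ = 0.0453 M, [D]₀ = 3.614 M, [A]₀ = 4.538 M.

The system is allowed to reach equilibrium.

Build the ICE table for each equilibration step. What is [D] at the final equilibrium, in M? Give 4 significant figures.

Q₀ = 1034 vs Keq = 1.9700e-04 ⇒ Q>K, reverse
Step 1:
                   L          D          A
  Initial     0.0453      3.614      4.538
  Change       3.547      3.547     -1.182
  Equil        3.593      7.161      3.356
  solve Keq expr → x = -1.182; check Q = 1.9700e-04

[D]_eq = 7.161 M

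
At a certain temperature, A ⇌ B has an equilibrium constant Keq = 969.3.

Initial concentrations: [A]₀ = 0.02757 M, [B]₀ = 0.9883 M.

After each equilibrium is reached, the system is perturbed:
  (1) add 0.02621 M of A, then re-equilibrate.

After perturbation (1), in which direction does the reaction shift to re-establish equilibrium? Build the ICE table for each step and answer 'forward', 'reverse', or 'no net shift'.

Q₀ = 35.85 vs Keq = 969.3 ⇒ Q<K, forward
Step 1:
                   A          B
  Initial    0.02757     0.9883
  Change    -0.02652    0.02652
  Equil     0.001047      1.015
  solve Keq expr → x = 0.02652; check Q = 969.3
Then add 0.02621 M of A.
Step 2:
                   A          B
  Initial    0.02726      1.015
  Change    -0.02618    0.02618
  Equil     0.001074      1.041
  solve Keq expr → x = 0.02618; check Q = 969.3

Direction: forward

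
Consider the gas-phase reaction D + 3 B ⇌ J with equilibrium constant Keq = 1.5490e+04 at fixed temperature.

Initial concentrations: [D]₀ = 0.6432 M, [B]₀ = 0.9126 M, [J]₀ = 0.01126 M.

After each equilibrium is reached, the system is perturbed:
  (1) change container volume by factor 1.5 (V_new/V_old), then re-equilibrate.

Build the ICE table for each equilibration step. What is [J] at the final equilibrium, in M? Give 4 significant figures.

Q₀ = 0.02303 vs Keq = 1.5490e+04 ⇒ Q<K, forward
Step 1:
                  D         B         J
  I          0.6432    0.9126   0.01126
  C         -0.2915   -0.8744    0.2915
  E          0.3517   0.03816    0.3027
  solve Keq expr → x = 0.2915; check Q = 1.5490e+04
Then change container volume by factor 1.5 (V_new/V_old).
Step 2:
                  D         B         J
  I          0.2345   0.02544    0.2018
  C        0.004081   0.01224 -0.004081
  E          0.2386   0.03768    0.1977
  solve Keq expr → x = -0.004081; check Q = 1.5490e+04

[J]_eq = 0.1977 M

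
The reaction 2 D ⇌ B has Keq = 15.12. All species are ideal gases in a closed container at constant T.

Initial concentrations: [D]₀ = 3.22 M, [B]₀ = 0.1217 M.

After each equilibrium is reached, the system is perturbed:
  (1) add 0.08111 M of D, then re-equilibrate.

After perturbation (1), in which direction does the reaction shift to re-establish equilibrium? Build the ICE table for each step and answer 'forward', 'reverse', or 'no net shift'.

Direction: forward

Q₀ = 0.01174 vs Keq = 15.12 ⇒ Q<K, forward
Step 1:
                   D          B
  I             3.22     0.1217
  C           -2.898      1.449
  E           0.3223      1.571
  solve Keq expr → x = 1.449; check Q = 15.12
Then add 0.08111 M of D.
Step 2:
                   D          B
  I           0.4034      1.571
  C         -0.07717    0.03859
  E           0.3262      1.609
  solve Keq expr → x = 0.03859; check Q = 15.12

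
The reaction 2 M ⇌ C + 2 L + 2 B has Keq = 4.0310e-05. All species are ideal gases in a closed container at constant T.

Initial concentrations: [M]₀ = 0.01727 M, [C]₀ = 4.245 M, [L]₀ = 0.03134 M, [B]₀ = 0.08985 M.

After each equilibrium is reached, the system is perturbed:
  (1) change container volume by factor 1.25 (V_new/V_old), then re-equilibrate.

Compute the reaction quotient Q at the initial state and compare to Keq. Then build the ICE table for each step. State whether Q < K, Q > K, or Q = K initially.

Q₀ = 0.1129 vs Keq = 4.0310e-05 ⇒ Q>K, reverse
Step 1:
                    M           C           L           B
  Initial     0.01727       4.245     0.03134     0.08985
  Change      0.02899     -0.0145    -0.02899    -0.02899
  Equil       0.04626       4.231    0.002347     0.06086
  solve Keq expr → x = -0.0145; check Q = 4.0310e-05
Then change container volume by factor 1.25 (V_new/V_old).
Step 2:
                    M           C           L           B
  Initial     0.03701       3.384    0.001877     0.04869
  Change  -6.6439e-04  3.3220e-04  6.6439e-04  6.6439e-04
  Equil       0.03635       3.385    0.002542     0.04935
  solve Keq expr → x = 3.3220e-04; check Q = 4.0310e-05

Q₀ = 0.1129; Q > K (proceeds reverse)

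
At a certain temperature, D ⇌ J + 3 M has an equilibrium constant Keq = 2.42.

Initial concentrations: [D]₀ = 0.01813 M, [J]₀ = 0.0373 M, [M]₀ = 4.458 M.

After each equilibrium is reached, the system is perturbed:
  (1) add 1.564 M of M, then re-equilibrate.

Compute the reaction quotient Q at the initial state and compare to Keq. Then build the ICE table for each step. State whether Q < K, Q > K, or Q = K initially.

Q₀ = 182.3 vs Keq = 2.42 ⇒ Q>K, reverse
Step 1:
                   D          J          M
  I          0.01813     0.0373      4.458
  C          0.03572   -0.03572    -0.1072
  E          0.05385   0.001582      4.351
  solve Keq expr → x = -0.03572; check Q = 2.42
Then add 1.564 M of M.
Step 2:
                   D          J          M
  I          0.05385   0.001582      5.915
  C       9.4056e-04 -9.4056e-04  -0.002822
  E          0.05479 6.4165e-04      5.912
  solve Keq expr → x = -9.4056e-04; check Q = 2.42

Q₀ = 182.3; Q > K (proceeds reverse)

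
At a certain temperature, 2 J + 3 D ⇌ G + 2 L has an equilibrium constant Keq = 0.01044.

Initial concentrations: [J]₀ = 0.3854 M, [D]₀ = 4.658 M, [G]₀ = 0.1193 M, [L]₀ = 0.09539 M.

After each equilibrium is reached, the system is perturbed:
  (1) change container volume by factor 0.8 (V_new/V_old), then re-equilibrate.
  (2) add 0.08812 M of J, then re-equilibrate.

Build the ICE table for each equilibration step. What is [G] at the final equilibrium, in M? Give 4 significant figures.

Q₀ = 7.2314e-05 vs Keq = 0.01044 ⇒ Q<K, forward
Step 1:
                  J         D         G         L
  I          0.3854     4.658    0.1193   0.09539
  C         -0.2207    -0.331    0.1103    0.2207
  E          0.1647     4.327    0.2296    0.3161
  solve Keq expr → x = 0.1103; check Q = 0.01044
Then change container volume by factor 0.8 (V_new/V_old).
Step 2:
                  J         D         G         L
  I          0.2059     5.409    0.2871    0.3951
  C        -0.02506   -0.0376   0.01253   0.02506
  E          0.1808     5.371    0.2996    0.4202
  solve Keq expr → x = 0.01253; check Q = 0.01044
Then add 0.08812 M of J.
Step 3:
                  J         D         G         L
  I          0.2689     5.371    0.2996    0.4202
  C        -0.05224  -0.07836   0.02612   0.05224
  E          0.2167     5.293    0.3257    0.4724
  solve Keq expr → x = 0.02612; check Q = 0.01044

[G]_eq = 0.3257 M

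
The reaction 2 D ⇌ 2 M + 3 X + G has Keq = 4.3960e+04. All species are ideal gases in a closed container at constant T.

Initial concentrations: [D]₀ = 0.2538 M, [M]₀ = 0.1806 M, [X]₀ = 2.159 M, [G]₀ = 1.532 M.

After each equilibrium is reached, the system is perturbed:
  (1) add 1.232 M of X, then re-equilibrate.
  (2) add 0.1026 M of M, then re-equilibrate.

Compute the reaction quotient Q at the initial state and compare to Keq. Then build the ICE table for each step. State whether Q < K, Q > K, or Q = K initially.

Q₀ = 7.807 vs Keq = 4.3960e+04 ⇒ Q<K, forward
Step 1:
                    D           M           X           G
  I            0.2538      0.1806       2.159       1.532
  C           -0.2434      0.2434      0.3651      0.1217
  E           0.01043       0.424       2.524       1.654
  solve Keq expr → x = 0.1217; check Q = 4.3960e+04
Then add 1.232 M of X.
Step 2:
                    D           M           X           G
  I           0.01043       0.424       3.756       1.654
  C          0.008031   -0.008031    -0.01205   -0.004016
  E           0.01846      0.4159       3.744        1.65
  solve Keq expr → x = -0.004016; check Q = 4.3960e+04
Then add 0.1026 M of M.
Step 3:
                    D           M           X           G
  I           0.01846      0.5185       3.744        1.65
  C          0.004289   -0.004289   -0.006434   -0.002145
  E           0.02275      0.5143       3.738       1.648
  solve Keq expr → x = -0.002145; check Q = 4.3960e+04

Q₀ = 7.807; Q < K (proceeds forward)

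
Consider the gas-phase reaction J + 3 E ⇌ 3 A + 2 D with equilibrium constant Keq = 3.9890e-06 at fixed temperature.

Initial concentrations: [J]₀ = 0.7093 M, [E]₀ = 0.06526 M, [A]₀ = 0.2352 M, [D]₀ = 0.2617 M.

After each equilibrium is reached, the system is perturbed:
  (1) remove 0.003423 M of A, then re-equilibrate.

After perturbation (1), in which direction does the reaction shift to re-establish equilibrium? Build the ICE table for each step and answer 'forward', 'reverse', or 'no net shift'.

Q₀ = 4.52 vs Keq = 3.9890e-06 ⇒ Q>K, reverse
Step 1:
                    J           E           A           D
  I            0.7093     0.06526      0.2352      0.2617
  C           0.07262      0.2179     -0.2179     -0.1452
  E            0.7819      0.2831     0.01735      0.1165
  solve Keq expr → x = -0.07262; check Q = 3.9890e-06
Then remove 0.003423 M of A.
Step 2:
                    J           E           A           D
  I            0.7819      0.2831     0.01392      0.1165
  C         -0.001011   -0.003034    0.003034    0.002023
  E            0.7809      0.2801     0.01696      0.1185
  solve Keq expr → x = 0.001011; check Q = 3.9890e-06

Direction: forward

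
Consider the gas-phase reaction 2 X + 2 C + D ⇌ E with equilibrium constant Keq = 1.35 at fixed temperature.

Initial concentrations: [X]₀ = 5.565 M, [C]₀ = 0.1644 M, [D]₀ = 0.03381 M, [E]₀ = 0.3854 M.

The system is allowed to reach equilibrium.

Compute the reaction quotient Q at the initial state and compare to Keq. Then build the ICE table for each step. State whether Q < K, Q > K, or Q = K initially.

Q₀ = 13.62 vs Keq = 1.35 ⇒ Q>K, reverse
Step 1:
                    X           C           D           E
  init          5.565      0.1644     0.03381      0.3854
  Δ            0.1188      0.1188      0.0594     -0.0594
  eq            5.684      0.2832     0.09321       0.326
  solve Keq expr → x = -0.0594; check Q = 1.35

Q₀ = 13.62; Q > K (proceeds reverse)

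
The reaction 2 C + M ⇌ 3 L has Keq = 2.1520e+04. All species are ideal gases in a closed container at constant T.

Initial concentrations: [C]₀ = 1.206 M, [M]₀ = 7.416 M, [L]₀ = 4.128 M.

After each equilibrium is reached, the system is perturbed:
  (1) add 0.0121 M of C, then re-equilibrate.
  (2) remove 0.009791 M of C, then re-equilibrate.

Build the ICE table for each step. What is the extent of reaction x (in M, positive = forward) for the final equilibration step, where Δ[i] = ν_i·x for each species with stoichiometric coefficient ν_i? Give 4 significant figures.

Q₀ = 6.522 vs Keq = 2.1520e+04 ⇒ Q<K, forward
Step 1:
                  C         M         L
  Initial     1.206     7.416     4.128
  Change     -1.169   -0.5844     1.753
  Equil      0.0372     6.832     5.881
  solve Keq expr → x = 0.5844; check Q = 2.1520e+04
Then add 0.0121 M of C.
Step 2:
                  C         M         L
  Initial    0.0493     6.832     5.881
  Change   -0.01191 -0.005957   0.01787
  Equil     0.03738     6.826     5.899
  solve Keq expr → x = 0.005957; check Q = 2.1520e+04
Then remove 0.009791 M of C.
Step 3:
                  C         M         L
  Initial   0.02759     6.826     5.899
  Change    0.00964   0.00482  -0.01446
  Equil     0.03723      6.83     5.885
  solve Keq expr → x = -0.00482; check Q = 2.1520e+04

x = -0.00482 M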